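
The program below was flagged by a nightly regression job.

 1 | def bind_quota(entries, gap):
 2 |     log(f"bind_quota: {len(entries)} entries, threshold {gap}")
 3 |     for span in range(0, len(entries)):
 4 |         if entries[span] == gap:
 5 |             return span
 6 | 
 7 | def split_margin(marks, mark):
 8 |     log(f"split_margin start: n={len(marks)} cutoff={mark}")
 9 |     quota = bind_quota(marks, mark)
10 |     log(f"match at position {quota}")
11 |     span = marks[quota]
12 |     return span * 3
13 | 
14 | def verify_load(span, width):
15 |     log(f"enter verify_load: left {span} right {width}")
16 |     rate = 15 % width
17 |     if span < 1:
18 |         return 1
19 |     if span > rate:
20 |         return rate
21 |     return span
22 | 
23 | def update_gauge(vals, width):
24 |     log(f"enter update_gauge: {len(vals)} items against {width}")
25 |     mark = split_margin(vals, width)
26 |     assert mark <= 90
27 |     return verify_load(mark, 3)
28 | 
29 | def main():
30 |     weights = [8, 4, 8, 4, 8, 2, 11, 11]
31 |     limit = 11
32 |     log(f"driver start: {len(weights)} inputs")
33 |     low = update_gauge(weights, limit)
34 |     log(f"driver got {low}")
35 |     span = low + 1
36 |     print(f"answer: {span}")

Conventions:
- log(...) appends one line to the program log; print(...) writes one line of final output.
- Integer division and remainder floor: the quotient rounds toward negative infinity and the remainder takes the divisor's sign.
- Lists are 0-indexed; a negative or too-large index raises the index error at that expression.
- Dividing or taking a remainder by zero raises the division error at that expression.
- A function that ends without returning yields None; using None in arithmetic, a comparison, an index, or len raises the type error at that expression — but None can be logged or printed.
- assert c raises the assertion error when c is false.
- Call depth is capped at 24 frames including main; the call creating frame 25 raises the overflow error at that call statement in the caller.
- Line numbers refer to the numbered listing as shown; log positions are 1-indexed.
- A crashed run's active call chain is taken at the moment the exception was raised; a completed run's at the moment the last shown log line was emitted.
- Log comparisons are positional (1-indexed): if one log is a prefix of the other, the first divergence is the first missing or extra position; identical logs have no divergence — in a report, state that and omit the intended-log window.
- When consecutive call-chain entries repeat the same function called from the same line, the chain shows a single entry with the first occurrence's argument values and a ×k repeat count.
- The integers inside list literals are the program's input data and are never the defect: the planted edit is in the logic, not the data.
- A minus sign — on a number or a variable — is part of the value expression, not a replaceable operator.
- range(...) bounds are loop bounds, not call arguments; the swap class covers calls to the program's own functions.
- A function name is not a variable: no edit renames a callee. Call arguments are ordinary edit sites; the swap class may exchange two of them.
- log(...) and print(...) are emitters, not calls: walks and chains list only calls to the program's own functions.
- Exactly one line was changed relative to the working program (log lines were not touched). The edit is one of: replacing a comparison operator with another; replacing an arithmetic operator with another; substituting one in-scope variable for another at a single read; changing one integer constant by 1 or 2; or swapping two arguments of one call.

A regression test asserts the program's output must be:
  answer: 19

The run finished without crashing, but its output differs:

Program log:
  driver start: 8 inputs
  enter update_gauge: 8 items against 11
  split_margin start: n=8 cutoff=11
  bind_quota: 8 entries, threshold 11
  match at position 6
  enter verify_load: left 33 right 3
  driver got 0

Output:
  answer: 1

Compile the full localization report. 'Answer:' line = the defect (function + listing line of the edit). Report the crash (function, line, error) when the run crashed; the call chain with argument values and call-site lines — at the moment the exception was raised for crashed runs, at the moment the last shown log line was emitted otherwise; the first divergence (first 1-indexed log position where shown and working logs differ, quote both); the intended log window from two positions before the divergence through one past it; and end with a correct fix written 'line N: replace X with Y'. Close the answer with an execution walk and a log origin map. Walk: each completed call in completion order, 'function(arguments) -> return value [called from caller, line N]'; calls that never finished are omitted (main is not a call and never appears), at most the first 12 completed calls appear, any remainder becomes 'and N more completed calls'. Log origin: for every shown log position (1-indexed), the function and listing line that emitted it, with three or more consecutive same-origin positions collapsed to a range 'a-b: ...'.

Answer: the defect is in verify_load at line 16.
Key fact: Everything matches until log position 7, which reads 'driver got 0' in place of 'driver got 18'.
Call chain: main.
First divergence: position 7 — the shown line 'driver got 0' should read 'driver got 18'.
Intended log window:
  5: match at position 6
  6: enter verify_load: left 33 right 3
  7: driver got 18
Execution walk:
  bind_quota([8, 4, 8, 4, 8, 2, 11, 11], 11) -> 6  [called from split_margin, line 9]
  split_margin([8, 4, 8, 4, 8, 2, 11, 11], 11) -> 33  [called from update_gauge, line 25]
  verify_load(33, 3) -> 0  [called from update_gauge, line 27]
  update_gauge([8, 4, 8, 4, 8, 2, 11, 11], 11) -> 0  [called from main, line 33]
Origin of each log line:
  1 — main, line 32
  2 — update_gauge, line 24
  3 — split_margin, line 8
  4 — bind_quota, line 2
  5 — split_margin, line 10
  6 — verify_load, line 15
  7 — main, line 34
A correct fix: line 16: replace `%` with `+`.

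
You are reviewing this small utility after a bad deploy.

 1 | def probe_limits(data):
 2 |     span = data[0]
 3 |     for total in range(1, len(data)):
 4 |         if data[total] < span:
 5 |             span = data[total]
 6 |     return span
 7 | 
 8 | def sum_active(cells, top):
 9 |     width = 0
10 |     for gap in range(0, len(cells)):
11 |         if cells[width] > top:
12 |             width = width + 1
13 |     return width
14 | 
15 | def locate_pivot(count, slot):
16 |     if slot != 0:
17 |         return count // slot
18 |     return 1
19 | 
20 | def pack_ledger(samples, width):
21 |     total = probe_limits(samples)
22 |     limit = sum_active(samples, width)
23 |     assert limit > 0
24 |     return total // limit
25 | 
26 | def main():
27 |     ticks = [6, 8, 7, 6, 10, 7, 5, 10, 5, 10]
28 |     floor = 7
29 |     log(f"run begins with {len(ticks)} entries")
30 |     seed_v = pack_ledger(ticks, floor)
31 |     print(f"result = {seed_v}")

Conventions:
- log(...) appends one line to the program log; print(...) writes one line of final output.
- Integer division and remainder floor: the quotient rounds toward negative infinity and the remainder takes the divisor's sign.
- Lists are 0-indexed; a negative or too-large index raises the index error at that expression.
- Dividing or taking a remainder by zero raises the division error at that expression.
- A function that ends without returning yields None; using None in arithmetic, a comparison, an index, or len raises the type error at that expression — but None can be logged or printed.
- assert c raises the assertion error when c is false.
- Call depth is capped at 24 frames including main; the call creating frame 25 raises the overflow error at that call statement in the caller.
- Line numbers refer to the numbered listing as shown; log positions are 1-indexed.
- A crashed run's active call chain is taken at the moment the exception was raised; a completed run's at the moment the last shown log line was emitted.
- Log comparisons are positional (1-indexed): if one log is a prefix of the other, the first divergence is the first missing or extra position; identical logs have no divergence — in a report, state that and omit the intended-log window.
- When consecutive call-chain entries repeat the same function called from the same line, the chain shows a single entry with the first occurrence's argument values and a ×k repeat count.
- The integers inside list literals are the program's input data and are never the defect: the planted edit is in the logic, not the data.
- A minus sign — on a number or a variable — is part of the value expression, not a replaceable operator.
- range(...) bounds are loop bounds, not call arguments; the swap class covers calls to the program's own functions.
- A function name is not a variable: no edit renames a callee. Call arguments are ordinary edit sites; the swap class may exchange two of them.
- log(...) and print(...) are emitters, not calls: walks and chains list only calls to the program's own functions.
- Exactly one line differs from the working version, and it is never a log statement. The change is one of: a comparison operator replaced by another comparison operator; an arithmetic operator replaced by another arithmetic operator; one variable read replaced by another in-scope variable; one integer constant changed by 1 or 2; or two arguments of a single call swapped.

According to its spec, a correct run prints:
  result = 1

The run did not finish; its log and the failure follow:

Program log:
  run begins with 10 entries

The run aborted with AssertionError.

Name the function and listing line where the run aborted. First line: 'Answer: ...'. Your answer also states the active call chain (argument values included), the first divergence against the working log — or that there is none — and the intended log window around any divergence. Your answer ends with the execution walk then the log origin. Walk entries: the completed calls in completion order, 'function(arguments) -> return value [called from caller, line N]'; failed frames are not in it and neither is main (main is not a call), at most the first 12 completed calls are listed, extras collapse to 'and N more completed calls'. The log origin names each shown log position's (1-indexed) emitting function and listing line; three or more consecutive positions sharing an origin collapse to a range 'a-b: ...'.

Answer: the error was raised in pack_ledger, line 23.
The tell: The log gives no warning — it matches the intended run right up to the abort.
Call chain: main -> pack_ledger([6, 8, 7, 6, 10, 7, 5, 10, 5, 10], 7) (called at line 30).
First divergence: there is none — every log position agrees.
Execution walk:
  probe_limits([6, 8, 7, 6, 10, 7, 5, 10, 5, 10]) -> 5  [called from pack_ledger, line 21]
  sum_active([6, 8, 7, 6, 10, 7, 5, 10, 5, 10], 7) -> 0  [called from pack_ledger, line 22]
Origin of each log line:
  1: from main, line 29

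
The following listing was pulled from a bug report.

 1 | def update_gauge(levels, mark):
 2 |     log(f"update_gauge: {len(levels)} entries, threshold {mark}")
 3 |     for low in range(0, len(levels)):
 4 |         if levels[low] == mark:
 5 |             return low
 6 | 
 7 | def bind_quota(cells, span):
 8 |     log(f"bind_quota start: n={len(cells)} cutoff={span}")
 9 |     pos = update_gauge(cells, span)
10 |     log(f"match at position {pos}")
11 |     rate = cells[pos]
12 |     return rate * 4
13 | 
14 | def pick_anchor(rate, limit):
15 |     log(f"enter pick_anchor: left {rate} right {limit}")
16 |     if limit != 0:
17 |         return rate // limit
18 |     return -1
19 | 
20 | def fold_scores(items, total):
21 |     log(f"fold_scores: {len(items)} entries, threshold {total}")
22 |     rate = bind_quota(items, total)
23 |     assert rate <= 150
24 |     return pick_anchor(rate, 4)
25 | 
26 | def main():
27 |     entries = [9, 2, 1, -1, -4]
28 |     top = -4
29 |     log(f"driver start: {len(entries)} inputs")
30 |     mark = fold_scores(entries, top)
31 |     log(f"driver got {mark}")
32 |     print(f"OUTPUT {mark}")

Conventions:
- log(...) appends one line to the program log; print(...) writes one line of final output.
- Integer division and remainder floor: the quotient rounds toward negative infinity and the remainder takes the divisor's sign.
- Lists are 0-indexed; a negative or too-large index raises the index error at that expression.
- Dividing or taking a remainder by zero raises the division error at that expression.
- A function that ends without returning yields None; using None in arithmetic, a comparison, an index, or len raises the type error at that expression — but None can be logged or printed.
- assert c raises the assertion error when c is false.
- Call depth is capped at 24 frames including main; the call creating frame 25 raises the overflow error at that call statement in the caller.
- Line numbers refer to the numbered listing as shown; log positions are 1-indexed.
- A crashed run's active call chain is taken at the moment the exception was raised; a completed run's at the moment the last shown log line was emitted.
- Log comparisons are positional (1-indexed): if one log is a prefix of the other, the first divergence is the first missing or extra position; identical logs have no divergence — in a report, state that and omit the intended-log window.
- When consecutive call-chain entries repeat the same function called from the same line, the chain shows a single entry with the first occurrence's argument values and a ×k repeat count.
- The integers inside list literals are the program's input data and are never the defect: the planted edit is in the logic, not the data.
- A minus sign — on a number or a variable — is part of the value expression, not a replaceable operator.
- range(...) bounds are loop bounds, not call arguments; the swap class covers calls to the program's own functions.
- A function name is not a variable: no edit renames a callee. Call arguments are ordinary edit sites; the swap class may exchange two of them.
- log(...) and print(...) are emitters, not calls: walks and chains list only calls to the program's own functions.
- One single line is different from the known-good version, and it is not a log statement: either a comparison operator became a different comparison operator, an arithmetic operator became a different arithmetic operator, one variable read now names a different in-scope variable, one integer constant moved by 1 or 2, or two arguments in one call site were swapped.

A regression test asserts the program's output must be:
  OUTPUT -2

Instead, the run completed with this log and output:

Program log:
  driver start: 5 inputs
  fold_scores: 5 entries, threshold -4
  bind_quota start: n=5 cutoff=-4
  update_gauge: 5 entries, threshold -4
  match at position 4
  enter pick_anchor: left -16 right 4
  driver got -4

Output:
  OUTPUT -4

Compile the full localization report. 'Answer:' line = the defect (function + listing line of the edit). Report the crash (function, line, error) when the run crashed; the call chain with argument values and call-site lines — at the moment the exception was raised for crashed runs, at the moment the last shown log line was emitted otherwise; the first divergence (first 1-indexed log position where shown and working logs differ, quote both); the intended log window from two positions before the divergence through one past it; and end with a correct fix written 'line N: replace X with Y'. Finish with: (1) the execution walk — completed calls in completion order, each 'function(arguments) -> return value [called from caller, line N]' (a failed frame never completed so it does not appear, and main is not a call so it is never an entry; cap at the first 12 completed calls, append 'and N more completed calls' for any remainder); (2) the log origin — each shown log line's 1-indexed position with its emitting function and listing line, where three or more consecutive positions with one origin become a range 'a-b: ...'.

Answer: the defect is in bind_quota at line 12.
Key observation: Position 6 is the first bad log line: 'enter pick_anchor: left -16 right 4' should read 'enter pick_anchor: left -8 right 4'.
Call chain: main.
First divergence: position 6 — the shown line 'enter pick_anchor: left -16 right 4' should read 'enter pick_anchor: left -8 right 4'.
Intended log window:
  4: update_gauge: 5 entries, threshold -4
  5: match at position 4
  6: enter pick_anchor: left -8 right 4
  7: driver got -2
Execution walk:
  update_gauge([9, 2, 1, -1, -4], -4) -> 4  [called from bind_quota, line 9]
  bind_quota([9, 2, 1, -1, -4], -4) -> -16  [called from fold_scores, line 22]
  pick_anchor(-16, 4) -> -4  [called from fold_scores, line 24]
  fold_scores([9, 2, 1, -1, -4], -4) -> -4  [called from main, line 30]
Log origin:
  1: emitted by main (line 29)
  2: emitted by fold_scores (line 21)
  3: emitted by bind_quota (line 8)
  4: emitted by update_gauge (line 2)
  5: emitted by bind_quota (line 10)
  6: emitted by pick_anchor (line 15)
  7: emitted by main (line 31)
A correct fix: line 12: replace `4` with `2`.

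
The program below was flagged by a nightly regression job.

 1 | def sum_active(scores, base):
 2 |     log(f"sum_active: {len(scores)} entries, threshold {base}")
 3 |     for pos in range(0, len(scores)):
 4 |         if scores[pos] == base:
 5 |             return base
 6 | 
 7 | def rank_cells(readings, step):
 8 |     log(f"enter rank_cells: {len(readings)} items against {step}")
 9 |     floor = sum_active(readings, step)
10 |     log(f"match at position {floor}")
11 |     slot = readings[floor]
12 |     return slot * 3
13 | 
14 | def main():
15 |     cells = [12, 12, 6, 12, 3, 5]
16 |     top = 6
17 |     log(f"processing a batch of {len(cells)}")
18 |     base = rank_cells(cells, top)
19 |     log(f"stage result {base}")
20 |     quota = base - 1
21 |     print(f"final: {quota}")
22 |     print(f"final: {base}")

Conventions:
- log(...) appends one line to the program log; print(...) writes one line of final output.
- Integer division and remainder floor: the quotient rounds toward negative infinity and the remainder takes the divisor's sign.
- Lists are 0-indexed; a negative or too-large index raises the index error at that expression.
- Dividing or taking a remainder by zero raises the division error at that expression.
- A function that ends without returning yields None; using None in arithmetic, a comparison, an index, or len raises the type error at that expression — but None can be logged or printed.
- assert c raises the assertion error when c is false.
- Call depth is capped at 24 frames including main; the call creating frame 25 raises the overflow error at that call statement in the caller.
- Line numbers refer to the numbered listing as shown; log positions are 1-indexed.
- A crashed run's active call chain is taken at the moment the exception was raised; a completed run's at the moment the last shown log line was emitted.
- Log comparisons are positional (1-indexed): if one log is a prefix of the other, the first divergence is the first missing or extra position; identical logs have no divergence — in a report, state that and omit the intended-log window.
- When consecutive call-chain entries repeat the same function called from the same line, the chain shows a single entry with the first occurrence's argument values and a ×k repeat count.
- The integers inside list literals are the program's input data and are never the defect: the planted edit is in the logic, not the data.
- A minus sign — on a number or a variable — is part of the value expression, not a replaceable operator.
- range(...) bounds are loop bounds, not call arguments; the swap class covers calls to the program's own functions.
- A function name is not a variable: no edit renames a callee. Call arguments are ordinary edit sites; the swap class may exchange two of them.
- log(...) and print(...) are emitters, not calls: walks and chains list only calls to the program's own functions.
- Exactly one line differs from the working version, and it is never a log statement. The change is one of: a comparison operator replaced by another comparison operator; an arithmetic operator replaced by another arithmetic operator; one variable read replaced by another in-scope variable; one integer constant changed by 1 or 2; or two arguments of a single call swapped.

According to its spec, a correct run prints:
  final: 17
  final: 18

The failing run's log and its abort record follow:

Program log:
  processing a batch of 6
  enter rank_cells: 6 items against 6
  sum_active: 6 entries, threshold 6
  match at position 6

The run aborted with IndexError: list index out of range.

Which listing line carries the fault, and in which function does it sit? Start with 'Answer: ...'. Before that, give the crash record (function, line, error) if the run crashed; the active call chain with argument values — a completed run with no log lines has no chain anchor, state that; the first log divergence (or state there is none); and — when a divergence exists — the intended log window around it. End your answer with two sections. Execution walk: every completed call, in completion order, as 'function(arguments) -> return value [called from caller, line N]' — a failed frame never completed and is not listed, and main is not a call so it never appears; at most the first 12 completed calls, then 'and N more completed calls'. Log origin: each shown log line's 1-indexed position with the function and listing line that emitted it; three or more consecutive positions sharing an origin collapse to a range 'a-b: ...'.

Answer: the defect is in sum_active at line 5.
Key fact: The log first diverges at position 4: the faulty run prints 'match at position 6' where the working version prints 'match at position 2'.
Crash: rank_cells, line 11, IndexError.
Call chain: main -> rank_cells([12, 12, 6, 12, 3, 5], 6) (called at line 18).
First divergence: position 4 — shown 'match at position 6', intended 'match at position 2'.
Intended log window:
  2: enter rank_cells: 6 items against 6
  3: sum_active: 6 entries, threshold 6
  4: match at position 2
  5: stage result 18
Execution walk:
  sum_active([12, 12, 6, 12, 3, 5], 6) -> 6  [called from rank_cells, line 9]
Log line origins:
  1: emitted by main (line 17)
  2: emitted by rank_cells (line 8)
  3: emitted by sum_active (line 2)
  4: emitted by rank_cells (line 10)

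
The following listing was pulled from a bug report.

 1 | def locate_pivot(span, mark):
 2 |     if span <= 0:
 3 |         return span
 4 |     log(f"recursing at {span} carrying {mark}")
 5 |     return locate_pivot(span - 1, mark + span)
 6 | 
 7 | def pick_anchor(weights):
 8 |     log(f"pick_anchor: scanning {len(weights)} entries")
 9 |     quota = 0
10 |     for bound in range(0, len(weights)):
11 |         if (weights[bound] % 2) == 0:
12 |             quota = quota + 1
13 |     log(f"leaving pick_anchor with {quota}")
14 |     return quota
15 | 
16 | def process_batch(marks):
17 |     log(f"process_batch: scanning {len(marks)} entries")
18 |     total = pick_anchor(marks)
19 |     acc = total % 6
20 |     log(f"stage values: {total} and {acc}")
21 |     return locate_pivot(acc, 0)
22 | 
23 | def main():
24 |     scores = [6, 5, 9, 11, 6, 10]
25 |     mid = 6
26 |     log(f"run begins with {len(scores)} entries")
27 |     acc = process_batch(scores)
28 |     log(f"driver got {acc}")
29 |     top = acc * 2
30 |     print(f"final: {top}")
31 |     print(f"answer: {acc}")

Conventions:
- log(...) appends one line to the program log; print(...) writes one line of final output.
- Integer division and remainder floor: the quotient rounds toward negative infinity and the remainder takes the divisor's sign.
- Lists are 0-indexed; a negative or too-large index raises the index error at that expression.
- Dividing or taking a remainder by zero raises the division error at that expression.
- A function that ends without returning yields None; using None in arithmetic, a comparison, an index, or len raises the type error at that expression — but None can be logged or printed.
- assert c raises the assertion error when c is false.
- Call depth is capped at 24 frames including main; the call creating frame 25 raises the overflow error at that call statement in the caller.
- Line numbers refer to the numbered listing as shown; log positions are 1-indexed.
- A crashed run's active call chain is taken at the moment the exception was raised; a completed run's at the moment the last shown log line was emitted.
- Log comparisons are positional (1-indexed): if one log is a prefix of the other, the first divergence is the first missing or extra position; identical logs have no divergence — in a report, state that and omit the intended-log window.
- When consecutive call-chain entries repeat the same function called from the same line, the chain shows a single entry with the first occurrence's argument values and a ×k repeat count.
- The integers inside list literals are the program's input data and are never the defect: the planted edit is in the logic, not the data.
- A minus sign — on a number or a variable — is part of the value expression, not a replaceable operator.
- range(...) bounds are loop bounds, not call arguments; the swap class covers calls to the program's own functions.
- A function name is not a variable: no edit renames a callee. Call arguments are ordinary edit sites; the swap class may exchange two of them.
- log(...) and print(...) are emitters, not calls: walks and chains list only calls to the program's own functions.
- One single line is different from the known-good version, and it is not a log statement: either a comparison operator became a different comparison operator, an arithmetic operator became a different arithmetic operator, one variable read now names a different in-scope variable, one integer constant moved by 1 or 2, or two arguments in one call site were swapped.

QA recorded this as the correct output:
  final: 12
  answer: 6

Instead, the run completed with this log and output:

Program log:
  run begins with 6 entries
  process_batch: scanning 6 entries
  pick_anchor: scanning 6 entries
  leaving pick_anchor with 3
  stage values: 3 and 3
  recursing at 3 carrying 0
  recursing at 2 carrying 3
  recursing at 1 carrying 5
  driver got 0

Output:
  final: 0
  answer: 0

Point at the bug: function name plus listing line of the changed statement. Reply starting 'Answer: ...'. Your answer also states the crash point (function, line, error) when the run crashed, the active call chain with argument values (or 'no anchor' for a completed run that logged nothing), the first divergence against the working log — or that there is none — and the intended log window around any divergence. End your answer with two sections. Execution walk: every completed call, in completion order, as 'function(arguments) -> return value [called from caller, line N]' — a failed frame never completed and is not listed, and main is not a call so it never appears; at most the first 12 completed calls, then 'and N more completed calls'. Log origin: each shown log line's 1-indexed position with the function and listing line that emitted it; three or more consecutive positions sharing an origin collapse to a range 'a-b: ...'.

Answer: the defect is in locate_pivot at line 3.
Core observation: Position 9 is the first bad log line: 'driver got 0' should read 'driver got 6'.
Call chain: main.
First divergence: position 9; shown 'driver got 0' vs intended 'driver got 6'.
Intended log window:
  7: recursing at 2 carrying 3
  8: recursing at 1 carrying 5
  9: driver got 6
Execution walk:
  pick_anchor([6, 5, 9, 11, 6, 10]) -> 3  [called from process_batch, line 18]
  locate_pivot(0, 6) -> 0  [called from locate_pivot, line 5]
  locate_pivot(1, 5) -> 0  [called from locate_pivot, line 5]
  locate_pivot(2, 3) -> 0  [called from locate_pivot, line 5]
  locate_pivot(3, 0) -> 0  [called from process_batch, line 21]
  process_batch([6, 5, 9, 11, 6, 10]) -> 0  [called from main, line 27]
Log origins:
  1: from main, line 26
  2: from process_batch, line 17
  3: from pick_anchor, line 8
  4: from pick_anchor, line 13
  5: from process_batch, line 20
  6-8: from locate_pivot, line 4
  9: from main, line 28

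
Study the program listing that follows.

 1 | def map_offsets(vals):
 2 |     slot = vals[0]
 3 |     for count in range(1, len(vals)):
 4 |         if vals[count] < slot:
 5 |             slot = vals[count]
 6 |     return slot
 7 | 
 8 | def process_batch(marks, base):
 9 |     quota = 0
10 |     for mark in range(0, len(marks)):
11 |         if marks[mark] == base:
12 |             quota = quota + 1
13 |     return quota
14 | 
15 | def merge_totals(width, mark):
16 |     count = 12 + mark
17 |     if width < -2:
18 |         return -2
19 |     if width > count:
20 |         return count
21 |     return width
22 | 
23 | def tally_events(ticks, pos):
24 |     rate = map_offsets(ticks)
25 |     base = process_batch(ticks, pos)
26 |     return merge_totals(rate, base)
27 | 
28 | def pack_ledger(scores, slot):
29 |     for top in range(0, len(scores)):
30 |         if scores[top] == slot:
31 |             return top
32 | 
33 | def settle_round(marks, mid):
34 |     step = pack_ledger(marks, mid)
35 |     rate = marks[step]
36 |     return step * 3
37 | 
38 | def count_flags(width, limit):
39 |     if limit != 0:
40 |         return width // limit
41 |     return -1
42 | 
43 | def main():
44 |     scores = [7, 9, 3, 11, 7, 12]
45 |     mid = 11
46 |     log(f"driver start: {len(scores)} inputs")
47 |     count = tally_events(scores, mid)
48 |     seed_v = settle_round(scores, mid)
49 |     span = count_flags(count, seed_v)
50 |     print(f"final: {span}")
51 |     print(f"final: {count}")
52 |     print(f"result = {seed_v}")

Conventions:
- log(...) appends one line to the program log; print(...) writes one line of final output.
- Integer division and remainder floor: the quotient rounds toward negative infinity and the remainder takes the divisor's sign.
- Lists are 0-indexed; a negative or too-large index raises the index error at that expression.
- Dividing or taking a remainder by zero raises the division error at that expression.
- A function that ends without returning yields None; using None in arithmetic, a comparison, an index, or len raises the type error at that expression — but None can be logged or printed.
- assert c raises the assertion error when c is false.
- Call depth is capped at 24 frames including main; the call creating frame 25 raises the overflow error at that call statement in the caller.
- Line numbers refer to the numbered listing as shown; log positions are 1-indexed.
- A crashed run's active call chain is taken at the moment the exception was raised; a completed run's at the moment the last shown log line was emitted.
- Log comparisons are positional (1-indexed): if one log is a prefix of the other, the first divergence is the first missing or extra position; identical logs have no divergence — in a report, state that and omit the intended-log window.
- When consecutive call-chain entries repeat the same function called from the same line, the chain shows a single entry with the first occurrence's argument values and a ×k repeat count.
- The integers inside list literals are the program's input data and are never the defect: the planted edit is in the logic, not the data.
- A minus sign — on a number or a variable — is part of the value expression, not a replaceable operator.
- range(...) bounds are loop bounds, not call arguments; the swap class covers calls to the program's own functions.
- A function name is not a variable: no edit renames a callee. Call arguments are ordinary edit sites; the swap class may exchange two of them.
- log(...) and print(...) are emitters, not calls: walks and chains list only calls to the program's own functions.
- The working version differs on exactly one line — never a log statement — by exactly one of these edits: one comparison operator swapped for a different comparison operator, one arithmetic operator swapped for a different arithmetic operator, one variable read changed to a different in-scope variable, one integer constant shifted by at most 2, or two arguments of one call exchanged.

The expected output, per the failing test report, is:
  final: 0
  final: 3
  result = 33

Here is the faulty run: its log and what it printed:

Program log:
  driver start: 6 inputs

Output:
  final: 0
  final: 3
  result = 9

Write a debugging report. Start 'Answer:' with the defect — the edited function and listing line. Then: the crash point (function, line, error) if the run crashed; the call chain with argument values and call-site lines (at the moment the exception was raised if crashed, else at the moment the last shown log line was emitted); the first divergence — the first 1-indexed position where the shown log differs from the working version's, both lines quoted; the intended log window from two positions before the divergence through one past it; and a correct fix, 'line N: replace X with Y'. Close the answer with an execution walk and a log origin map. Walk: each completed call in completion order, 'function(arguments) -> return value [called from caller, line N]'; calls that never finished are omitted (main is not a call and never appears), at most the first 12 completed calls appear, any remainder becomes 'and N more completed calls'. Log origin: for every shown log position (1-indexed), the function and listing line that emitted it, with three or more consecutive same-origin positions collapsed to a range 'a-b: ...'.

Answer: the defect is in settle_round at line 36.
Core observation: No log line changed; the fault shows up purely in the output.
Call chain: main.
First divergence: none (the log streams are identical).
Execution walk:
  map_offsets([7, 9, 3, 11, 7, 12]) -> 3  [called from tally_events, line 24]
  process_batch([7, 9, 3, 11, 7, 12], 11) -> 1  [called from tally_events, line 25]
  merge_totals(3, 1) -> 3  [called from tally_events, line 26]
  tally_events([7, 9, 3, 11, 7, 12], 11) -> 3  [called from main, line 47]
  pack_ledger([7, 9, 3, 11, 7, 12], 11) -> 3  [called from settle_round, line 34]
  settle_round([7, 9, 3, 11, 7, 12], 11) -> 9  [called from main, line 48]
  count_flags(3, 9) -> 0  [called from main, line 49]
Origin of each log line:
  1 — main, line 46
A correct fix: line 36: replace `step` with `rate`.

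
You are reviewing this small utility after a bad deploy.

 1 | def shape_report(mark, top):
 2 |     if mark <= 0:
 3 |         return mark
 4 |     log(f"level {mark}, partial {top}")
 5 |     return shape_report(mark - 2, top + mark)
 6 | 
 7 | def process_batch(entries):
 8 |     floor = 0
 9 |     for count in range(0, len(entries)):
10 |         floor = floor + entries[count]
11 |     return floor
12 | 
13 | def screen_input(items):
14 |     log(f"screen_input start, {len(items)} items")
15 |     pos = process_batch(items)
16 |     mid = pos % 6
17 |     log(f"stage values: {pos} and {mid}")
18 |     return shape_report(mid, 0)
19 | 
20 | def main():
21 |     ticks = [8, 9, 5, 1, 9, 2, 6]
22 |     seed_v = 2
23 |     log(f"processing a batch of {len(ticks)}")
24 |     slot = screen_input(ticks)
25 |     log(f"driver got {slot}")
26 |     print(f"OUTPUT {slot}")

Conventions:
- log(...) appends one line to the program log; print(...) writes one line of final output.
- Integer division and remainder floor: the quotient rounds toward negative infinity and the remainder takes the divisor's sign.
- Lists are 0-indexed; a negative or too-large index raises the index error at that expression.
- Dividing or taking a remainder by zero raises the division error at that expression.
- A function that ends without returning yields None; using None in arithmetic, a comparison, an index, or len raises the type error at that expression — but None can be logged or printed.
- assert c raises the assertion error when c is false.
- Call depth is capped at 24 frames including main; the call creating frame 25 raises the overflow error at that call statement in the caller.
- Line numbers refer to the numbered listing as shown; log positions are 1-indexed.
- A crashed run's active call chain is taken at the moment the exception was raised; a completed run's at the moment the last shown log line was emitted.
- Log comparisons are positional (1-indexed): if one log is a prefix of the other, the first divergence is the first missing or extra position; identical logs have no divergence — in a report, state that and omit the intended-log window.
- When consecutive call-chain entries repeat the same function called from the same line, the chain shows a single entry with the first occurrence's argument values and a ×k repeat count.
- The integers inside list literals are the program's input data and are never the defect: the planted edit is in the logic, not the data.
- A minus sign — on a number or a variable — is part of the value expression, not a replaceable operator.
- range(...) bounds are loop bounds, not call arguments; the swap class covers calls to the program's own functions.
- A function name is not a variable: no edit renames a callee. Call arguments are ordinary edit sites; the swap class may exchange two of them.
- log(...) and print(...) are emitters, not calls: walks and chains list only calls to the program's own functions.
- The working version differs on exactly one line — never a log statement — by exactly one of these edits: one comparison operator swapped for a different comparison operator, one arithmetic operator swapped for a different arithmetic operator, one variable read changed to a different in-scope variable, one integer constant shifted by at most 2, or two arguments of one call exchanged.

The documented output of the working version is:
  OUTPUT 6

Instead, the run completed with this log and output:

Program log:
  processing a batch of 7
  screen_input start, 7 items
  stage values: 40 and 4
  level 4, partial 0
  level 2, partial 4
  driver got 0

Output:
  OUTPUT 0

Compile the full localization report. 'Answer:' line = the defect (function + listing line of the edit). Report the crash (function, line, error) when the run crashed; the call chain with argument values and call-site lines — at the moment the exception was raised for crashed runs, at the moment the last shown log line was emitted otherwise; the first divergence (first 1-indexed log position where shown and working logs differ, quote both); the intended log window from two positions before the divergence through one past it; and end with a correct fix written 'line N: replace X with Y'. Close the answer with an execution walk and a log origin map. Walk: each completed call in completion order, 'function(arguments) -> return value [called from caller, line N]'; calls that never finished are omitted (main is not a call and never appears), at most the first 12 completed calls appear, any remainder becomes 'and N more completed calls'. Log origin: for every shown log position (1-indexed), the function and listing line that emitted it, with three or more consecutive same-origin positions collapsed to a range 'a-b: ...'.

Answer: the defect is in shape_report at line 3.
Key fact: The earliest visible damage is log position 6 — 'driver got 0' rather than the intended 'driver got 6'.
Call chain: main.
First divergence: position 6 — the shown line 'driver got 0' should read 'driver got 6'.
Intended log window:
  4: level 4, partial 0
  5: level 2, partial 4
  6: driver got 6
Execution walk:
  process_batch([8, 9, 5, 1, 9, 2, 6]) -> 40  [called from screen_input, line 15]
  shape_report(0, 6) -> 0  [called from shape_report, line 5]
  shape_report(2, 4) -> 0  [called from shape_report, line 5]
  shape_report(4, 0) -> 0  [called from screen_input, line 18]
  screen_input([8, 9, 5, 1, 9, 2, 6]) -> 0  [called from main, line 24]
Origin of each log line:
  1: logged in main at line 23
  2: logged in screen_input at line 14
  3: logged in screen_input at line 17
  4: logged in shape_report at line 4
  5: logged in shape_report at line 4
  6: logged in main at line 25
A correct fix: line 3: replace `mark` with `top`.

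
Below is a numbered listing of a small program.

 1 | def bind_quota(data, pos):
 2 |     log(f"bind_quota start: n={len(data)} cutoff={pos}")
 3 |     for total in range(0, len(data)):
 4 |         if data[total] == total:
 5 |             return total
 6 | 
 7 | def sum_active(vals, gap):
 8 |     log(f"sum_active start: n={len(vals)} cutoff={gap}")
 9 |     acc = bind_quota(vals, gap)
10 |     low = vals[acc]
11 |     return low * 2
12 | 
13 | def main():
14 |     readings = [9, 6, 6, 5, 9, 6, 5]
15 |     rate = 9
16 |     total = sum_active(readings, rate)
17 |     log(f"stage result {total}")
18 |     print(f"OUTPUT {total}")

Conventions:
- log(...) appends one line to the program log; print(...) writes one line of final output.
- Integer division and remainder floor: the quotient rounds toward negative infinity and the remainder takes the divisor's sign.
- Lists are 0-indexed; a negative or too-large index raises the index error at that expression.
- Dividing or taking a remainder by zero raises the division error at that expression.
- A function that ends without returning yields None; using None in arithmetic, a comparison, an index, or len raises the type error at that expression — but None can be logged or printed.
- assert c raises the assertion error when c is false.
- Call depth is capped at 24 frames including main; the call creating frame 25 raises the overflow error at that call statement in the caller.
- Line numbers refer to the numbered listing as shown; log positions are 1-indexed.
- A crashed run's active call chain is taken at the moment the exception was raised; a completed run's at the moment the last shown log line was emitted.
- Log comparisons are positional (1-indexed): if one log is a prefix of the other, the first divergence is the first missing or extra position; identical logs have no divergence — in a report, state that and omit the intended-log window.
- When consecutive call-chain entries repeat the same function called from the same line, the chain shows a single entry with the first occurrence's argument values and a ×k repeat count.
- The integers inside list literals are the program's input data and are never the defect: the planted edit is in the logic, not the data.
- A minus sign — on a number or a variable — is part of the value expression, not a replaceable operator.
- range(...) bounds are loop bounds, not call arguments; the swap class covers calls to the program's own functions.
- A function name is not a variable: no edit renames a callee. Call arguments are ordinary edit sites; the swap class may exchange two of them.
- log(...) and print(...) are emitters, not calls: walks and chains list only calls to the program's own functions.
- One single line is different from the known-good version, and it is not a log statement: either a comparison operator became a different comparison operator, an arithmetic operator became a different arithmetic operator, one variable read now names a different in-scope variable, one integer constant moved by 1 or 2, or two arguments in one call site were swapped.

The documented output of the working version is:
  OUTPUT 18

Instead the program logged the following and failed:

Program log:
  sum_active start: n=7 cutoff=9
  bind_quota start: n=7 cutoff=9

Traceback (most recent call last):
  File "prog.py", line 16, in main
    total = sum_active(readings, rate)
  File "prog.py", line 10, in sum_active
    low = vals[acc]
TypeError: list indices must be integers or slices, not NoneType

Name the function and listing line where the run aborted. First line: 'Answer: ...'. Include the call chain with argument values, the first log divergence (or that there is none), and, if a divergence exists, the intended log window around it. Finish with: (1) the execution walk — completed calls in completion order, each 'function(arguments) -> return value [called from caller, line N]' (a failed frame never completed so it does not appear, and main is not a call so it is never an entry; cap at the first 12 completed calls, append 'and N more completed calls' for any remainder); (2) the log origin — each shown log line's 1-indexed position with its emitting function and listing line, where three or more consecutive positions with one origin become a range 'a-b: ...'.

Answer: the error was raised in sum_active, line 10.
The tell: A complete run would log 'stage result 18' next, but this one stopped at 2 lines.
Call chain: main -> sum_active([9, 6, 6, 5, 9, 6, 5], 9) (called at line 16).
First divergence: position 3 (shown log ended at 2 lines; the working version continues: 'stage result 18').
Intended log window:
  1: sum_active start: n=7 cutoff=9
  2: bind_quota start: n=7 cutoff=9
  3: stage result 18
Execution walk:
  bind_quota([9, 6, 6, 5, 9, 6, 5], 9) -> None  [called from sum_active, line 9]
Origin of each log line:
  1: logged in sum_active at line 8
  2: logged in bind_quota at line 2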